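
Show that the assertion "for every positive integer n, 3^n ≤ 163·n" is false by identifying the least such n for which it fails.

Check each positive integer n in order until 3^n > 163·n.
n = 1: 3^n = 3 and 163·n = 163, so 3 ≤ 163.
n = 2: 3^n = 9 and 163·n = 326, so 9 ≤ 326.
n = 3: 3^n = 27 and 163·n = 489, so 27 ≤ 489.
n = 4: 3^n = 81 and 163·n = 652, so 81 ≤ 652.
n = 5: 3^n = 243 and 163·n = 815, so 243 ≤ 815.
n = 6: 3^n = 729 and 163·n = 978, so 729 ≤ 978.
n = 7: 3^n = 2187 and 163·n = 1141, so 2187 > 1141.

n = 7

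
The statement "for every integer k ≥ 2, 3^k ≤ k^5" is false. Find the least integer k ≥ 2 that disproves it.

We need the least integer k ≥ 2 for which 3^k > k^5.
For k = 2, 3, 4, 5, 6, 7, 8, 9, 10 the conclusion holds.
k = 11: 3^k = 177147 and k^5 = 161051, so 177147 > 161051.

k = 11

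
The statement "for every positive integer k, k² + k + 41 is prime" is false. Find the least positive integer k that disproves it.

We need the least positive integer k for which k² + k + 41 is not prime.
For k = 1, 2, 3, 4, …, 37, 38, 39 the conclusion holds.
k = 40: k² + k + 41 = 1681 = 41 × 41, composite.

k = 40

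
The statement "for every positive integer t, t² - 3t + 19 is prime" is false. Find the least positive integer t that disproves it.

For t = 1, 2, 3, 4, …, 15, 16, 17 the conclusion holds.
t = 18: t² - 3t + 19 = 289 = 17 × 17, composite.

t = 18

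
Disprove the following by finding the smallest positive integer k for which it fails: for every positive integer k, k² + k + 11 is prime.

k = 10

We need the least positive integer k for which k² + k + 11 is not prime.
For k = 1, 2, 3, 4, 5, 6, 7, 8, 9 the conclusion holds.
k = 10: k² + k + 11 = 121 = 11 × 11, composite.
Thus k = 10 disproves the claim, and no smaller k works.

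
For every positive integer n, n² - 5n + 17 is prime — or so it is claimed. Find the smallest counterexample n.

A counterexample is any positive integer n such that n² - 5n + 17 is not prime; we check each in order.
For n = 1, 2, 3, 4, …, 10, 11, 12 the conclusion holds.
n = 13: n² - 5n + 17 = 121 = 11 × 11, composite.
So n = 13 is the smallest counterexample.

n = 13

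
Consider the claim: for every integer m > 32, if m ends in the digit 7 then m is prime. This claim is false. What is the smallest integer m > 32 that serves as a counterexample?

m = 57

A counterexample is any integer m > 32 such that m ends in the digit 7 but m is not prime; we check each in order.
m = 37: 37 ends in 7 and is prime.
m = 47: 47 ends in 7 and is prime.
m = 57: 57 ends in 7; 57 = 3 × 19, composite.
Thus m = 57 disproves the claim, and no smaller m works.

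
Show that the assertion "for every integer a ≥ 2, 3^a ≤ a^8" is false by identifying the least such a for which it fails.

a = 23

We need the least integer a ≥ 2 for which 3^a > a^8.
For a = 2, 3, 4, 5, …, 20, 21, 22 the conclusion holds.
a = 23: 3^a = 94143178827 and a^8 = 78310985281, so 94143178827 > 78310985281.
Hence a = 23 is a counterexample.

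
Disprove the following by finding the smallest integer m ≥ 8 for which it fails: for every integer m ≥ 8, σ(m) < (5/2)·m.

m = 24

We need the least integer m ≥ 8 for which the claim fails.
For m = 8, 9, 10, 11, …, 21, 22, 23 the conclusion holds.
m = 24: σ(24) = 60; 60 ≥ 60.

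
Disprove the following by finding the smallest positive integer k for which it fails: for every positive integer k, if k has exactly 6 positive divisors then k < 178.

A counterexample is any positive integer k such that k has exactly 6 positive divisors but the claim fails; we check each in order.
For k = 12, 18, 20, 28, …, 171, 172, 175 the conclusion holds.
k = 188: τ(188) = 6; 188 ≥ 178.

k = 188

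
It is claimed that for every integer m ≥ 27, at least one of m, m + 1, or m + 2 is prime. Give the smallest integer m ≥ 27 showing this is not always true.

m = 32

A counterexample is any integer m ≥ 27 such that m, m + 1, m + 2 are all composite; we check each in order.
m = 27: 29 is prime.
m = 28: 29 is prime.
m = 29: 29 is prime.
m = 30: 31 is prime.
m = 31: 31 is prime.
m = 32: 32 = 2 × 16; 33 = 3 × 11; 34 = 2 × 17 — all composite.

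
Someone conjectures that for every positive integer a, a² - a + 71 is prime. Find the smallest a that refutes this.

a = 3

A counterexample is any positive integer a such that a² - a + 71 is not prime; we check each in order.
For a = 1, 2 the conclusion holds.
a = 3: a² - a + 71 = 77 = 7 × 11, composite.
Thus a = 3 disproves the claim, and no smaller a works.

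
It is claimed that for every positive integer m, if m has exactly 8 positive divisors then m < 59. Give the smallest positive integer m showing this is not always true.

m = 24: τ(24) = 8; 24 < 59.
m = 30: τ(30) = 8; 30 < 59.
m = 40: τ(40) = 8; 40 < 59.
m = 42: τ(42) = 8; 42 < 59.
m = 54: τ(54) = 8; 54 < 59.
m = 56: τ(56) = 8; 56 < 59.
m = 66: τ(66) = 8; 66 ≥ 59.
Hence m = 66 is a counterexample.

m = 66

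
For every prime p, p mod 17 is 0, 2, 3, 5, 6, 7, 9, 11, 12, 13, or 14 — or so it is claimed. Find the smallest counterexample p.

p = 59

A counterexample is any prime p such that the claim fails; we check each in order.
The first 16 eligible values, up to p = 53, all satisfy the conclusion.
p = 59: 59 mod 17 = 8 — not in {0, 2, 3, 5, 6, 7, 9, 11, 12, 13, 14}.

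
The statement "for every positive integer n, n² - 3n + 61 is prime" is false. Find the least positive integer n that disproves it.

We need the least positive integer n for which n² - 3n + 61 is not prime.
n = 1: n² - 3n + 61 = 59, prime.
n = 2: n² - 3n + 61 = 59, prime.
n = 3: n² - 3n + 61 = 61, prime.
n = 4: n² - 3n + 61 = 65 = 5 × 13, composite.

n = 4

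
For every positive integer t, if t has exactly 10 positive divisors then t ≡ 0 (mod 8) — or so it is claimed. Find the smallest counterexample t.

t = 162

For t = 48, 80, 112 the conclusion holds.
t = 162: τ(162) = 10; 162 ≡ 2 (mod 8).
So t = 162 is the smallest counterexample.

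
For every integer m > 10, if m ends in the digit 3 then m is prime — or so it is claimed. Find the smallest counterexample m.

A counterexample is any integer m > 10 such that m ends in the digit 3 but m is not prime; we check each in order.
For m = 13, 23 the conclusion holds.
m = 33: 33 ends in 3; 33 = 3 × 11, composite.

m = 33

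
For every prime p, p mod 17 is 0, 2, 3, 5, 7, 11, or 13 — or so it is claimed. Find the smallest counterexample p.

The first 8 eligible values, up to p = 19, all satisfy the conclusion.
p = 23: 23 mod 17 = 6 — not in {0, 2, 3, 5, 7, 11, 13}.

p = 23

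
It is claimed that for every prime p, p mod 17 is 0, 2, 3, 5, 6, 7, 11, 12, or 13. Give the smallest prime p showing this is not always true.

For p = 2, 3, 5, 7, 11, 13, 17, 19, 23, 29 the conclusion holds.
p = 31: 31 mod 17 = 14 — not in {0, 2, 3, 5, 6, 7, 11, 12, 13}.
Hence p = 31 is a counterexample.

p = 31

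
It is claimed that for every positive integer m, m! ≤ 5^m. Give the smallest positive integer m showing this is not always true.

m = 12

Check each positive integer m in order until m! > 5^m.
The first 11 eligible values, up to m = 11, all satisfy the conclusion.
m = 12: m! = 479001600 and 5^m = 244140625, so 479001600 > 244140625.
Thus m = 12 disproves the claim, and no smaller m works.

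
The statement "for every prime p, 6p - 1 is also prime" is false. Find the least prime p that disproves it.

p = 11

We need the least prime p for which 6p - 1 is not prime.
p = 2: 6p - 1 = 11, prime.
p = 3: 6p - 1 = 17, prime.
p = 5: 6p - 1 = 29, prime.
p = 7: 6p - 1 = 41, prime.
p = 11: 6p - 1 = 65 = 5 × 13, not prime.
Thus p = 11 disproves the claim, and no smaller p works.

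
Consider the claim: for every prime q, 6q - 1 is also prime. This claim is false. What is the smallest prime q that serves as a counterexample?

We need the least prime q for which 6q - 1 is not prime.
For q = 2, 3, 5, 7 the conclusion holds.
q = 11: 6q - 1 = 65 = 5 × 13, not prime.
Hence q = 11 is a counterexample.

q = 11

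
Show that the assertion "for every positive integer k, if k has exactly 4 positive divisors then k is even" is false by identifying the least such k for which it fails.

Check each positive integer k in order until k has exactly 4 positive divisors but k is odd.
k = 6: divisors of 6: 1, 2, 3, 6; 6 is even.
k = 8: divisors of 8: 1, 2, 4, 8; 8 is even.
k = 10: divisors of 10: 1, 2, 5, 10; 10 is even.
k = 14: divisors of 14: 1, 2, 7, 14; 14 is even.
k = 15: divisors of 15: 1, 3, 5, 15; 15 is odd.
Hence k = 15 is a counterexample.

k = 15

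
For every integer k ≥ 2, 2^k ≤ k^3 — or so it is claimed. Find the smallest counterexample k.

k = 10

A counterexample is any integer k ≥ 2 such that 2^k > k^3; we check each in order.
For k = 2, 3, 4, 5, 6, 7, 8, 9 the conclusion holds.
k = 10: 2^k = 1024 and k^3 = 1000, so 1024 > 1000.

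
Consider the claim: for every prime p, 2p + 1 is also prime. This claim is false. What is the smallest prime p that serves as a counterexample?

p = 2: 2p + 1 = 5, prime.
p = 3: 2p + 1 = 7, prime.
p = 5: 2p + 1 = 11, prime.
p = 7: 2p + 1 = 15 = 3 × 5, not prime.

p = 7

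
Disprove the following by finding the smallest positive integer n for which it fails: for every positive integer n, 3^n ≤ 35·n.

n = 1: 3^n = 3 and 35·n = 35, so 3 ≤ 35.
n = 2: 3^n = 9 and 35·n = 70, so 9 ≤ 70.
n = 3: 3^n = 27 and 35·n = 105, so 27 ≤ 105.
n = 4: 3^n = 81 and 35·n = 140, so 81 ≤ 140.
n = 5: 3^n = 243 and 35·n = 175, so 243 > 175.

n = 5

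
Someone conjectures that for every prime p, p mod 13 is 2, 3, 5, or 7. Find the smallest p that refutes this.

p = 11

Check each prime p in order until the claim fails.
p = 2: 2 mod 13 = 2.
p = 3: 3 mod 13 = 3.
p = 5: 5 mod 13 = 5.
p = 7: 7 mod 13 = 7.
p = 11: 11 mod 13 = 11 — not in {2, 3, 5, 7}.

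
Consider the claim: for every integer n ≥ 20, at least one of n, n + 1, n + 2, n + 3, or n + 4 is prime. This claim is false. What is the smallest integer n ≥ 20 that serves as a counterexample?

n = 24

A counterexample is any integer n ≥ 20 such that n, n + 1, n + 2, n + 3, n + 4 are all composite; we check each in order.
For n = 20, 21, 22, 23 the conclusion holds.
n = 24: 24 = 2 × 12; 25 = 5 × 5; 26 = 2 × 13; 27 = 3 × 9; 28 = 2 × 14 — all composite.
Hence n = 24 is a counterexample.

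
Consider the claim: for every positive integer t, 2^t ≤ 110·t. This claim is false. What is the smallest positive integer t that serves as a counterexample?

t = 11

For t = 1, 2, 3, 4, 5, 6, 7, 8, 9, 10 the conclusion holds.
t = 11: 2^t = 2048 and 110·t = 1210, so 2048 > 1210.
So t = 11 is the smallest counterexample.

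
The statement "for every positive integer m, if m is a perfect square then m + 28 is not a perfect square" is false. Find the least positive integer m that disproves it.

m = 36

Check each positive integer m in order until m is a perfect square but m + 28 is a perfect square.
The first 5 eligible values, up to m = 25, all satisfy the conclusion.
m = 36: 36 = 6² and 36 + 28 = 64 = 8².
Hence m = 36 is a counterexample.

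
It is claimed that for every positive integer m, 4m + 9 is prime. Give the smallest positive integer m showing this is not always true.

For m = 1, 2 the conclusion holds.
m = 3: 4m + 9 = 21 = 3 × 7, composite.

m = 3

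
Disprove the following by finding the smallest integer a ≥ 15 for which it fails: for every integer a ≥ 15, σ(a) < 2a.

a = 18

Check each integer a ≥ 15 in order until the claim fails.
For a = 15, 16, 17 the conclusion holds.
a = 18: σ(18) = 39; 39 ≥ 36.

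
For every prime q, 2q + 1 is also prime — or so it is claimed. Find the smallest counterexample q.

q = 7

For q = 2, 3, 5 the conclusion holds.
q = 7: 2q + 1 = 15 = 3 × 5, not prime.
Thus q = 7 disproves the claim, and no smaller q works.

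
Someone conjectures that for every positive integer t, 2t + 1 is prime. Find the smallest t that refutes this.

t = 4

We need the least positive integer t for which 2t + 1 is not prime.
For t = 1, 2, 3 the conclusion holds.
t = 4: 2t + 1 = 9 = 3 × 3, composite.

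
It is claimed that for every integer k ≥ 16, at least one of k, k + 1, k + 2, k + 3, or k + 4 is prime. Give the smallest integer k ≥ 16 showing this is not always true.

k = 24

A counterexample is any integer k ≥ 16 such that k, k + 1, k + 2, k + 3, k + 4 are all composite; we check each in order.
k = 16: 17 is prime.
k = 17: 17 is prime.
k = 18: 19 is prime.
k = 19: 19 is prime.
k = 20: 23 is prime.
k = 21: 23 is prime.
k = 22: 23 is prime.
k = 23: 23 is prime.
k = 24: 24 = 2 × 12; 25 = 5 × 5; 26 = 2 × 13; 27 = 3 × 9; 28 = 2 × 14 — all composite.
Thus k = 24 disproves the claim, and no smaller k works.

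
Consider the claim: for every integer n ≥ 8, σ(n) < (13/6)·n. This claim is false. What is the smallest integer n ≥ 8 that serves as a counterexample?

A counterexample is any integer n ≥ 8 such that the claim fails; we check each in order.
The first 4 eligible values, up to n = 11, all satisfy the conclusion.
n = 12: σ(12) = 28; 28 ≥ 26.

n = 12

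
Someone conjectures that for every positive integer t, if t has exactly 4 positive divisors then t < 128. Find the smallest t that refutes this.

t = 129

A counterexample is any positive integer t such that t has exactly 4 positive divisors but the claim fails; we check each in order.
For t = 6, 8, 10, 14, …, 122, 123, 125 the conclusion holds.
t = 129: τ(129) = 4; 129 ≥ 128.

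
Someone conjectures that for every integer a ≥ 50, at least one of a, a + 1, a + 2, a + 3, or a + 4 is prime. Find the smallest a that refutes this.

a = 54

For a = 50, 51, 52, 53 the conclusion holds.
a = 54: 54 = 2 × 27; 55 = 5 × 11; 56 = 2 × 28; 57 = 3 × 19; 58 = 2 × 29 — all composite.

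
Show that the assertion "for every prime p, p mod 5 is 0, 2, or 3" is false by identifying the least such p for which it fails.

We need the least prime p for which the claim fails.
For p = 2, 3, 5, 7 the conclusion holds.
p = 11: 11 mod 5 = 1 — not in {0, 2, 3}.
So p = 11 is the smallest counterexample.

p = 11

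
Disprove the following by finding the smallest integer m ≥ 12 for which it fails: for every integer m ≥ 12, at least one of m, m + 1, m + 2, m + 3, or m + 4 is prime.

m = 24

Check each integer m ≥ 12 in order until m, m + 1, m + 2, m + 3, m + 4 are all composite.
For m = 12, 13, 14, 15, …, 21, 22, 23 the conclusion holds.
m = 24: 24 = 2 × 12; 25 = 5 × 5; 26 = 2 × 13; 27 = 3 × 9; 28 = 2 × 14 — all composite.
Thus m = 24 disproves the claim, and no smaller m works.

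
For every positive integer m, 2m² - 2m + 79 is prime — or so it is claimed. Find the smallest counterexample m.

We need the least positive integer m for which 2m² - 2m + 79 is not prime.
m = 1: 2m² - 2m + 79 = 79, prime.
m = 2: 2m² - 2m + 79 = 83, prime.
m = 3: 2m² - 2m + 79 = 91 = 7 × 13, composite.

m = 3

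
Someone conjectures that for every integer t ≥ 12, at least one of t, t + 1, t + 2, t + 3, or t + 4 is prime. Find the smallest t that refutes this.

We need the least integer t ≥ 12 for which t, t + 1, t + 2, t + 3, t + 4 are all composite.
The first 12 eligible values, up to t = 23, all satisfy the conclusion.
t = 24: 24 = 2 × 12; 25 = 5 × 5; 26 = 2 × 13; 27 = 3 × 9; 28 = 2 × 14 — all composite.
Thus t = 24 disproves the claim, and no smaller t works.

t = 24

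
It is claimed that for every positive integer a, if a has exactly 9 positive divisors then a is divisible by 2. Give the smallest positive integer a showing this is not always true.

For a = 36, 100, 196 the conclusion holds.
a = 225: τ(225) = 9; 225 mod 2 = 1.
Hence a = 225 is a counterexample.

a = 225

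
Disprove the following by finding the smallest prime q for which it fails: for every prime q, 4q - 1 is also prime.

q = 7

For q = 2, 3, 5 the conclusion holds.
q = 7: 4q - 1 = 27 = 3 × 9, not prime.
Hence q = 7 is a counterexample.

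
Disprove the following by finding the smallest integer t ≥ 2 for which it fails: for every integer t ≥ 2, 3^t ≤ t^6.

t = 15

A counterexample is any integer t ≥ 2 such that 3^t > t^6; we check each in order.
The first 13 eligible values, up to t = 14, all satisfy the conclusion.
t = 15: 3^t = 14348907 and t^6 = 11390625, so 14348907 > 11390625.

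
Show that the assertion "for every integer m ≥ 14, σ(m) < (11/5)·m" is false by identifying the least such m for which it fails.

We need the least integer m ≥ 14 for which the claim fails.
For m = 14, 15, 16, 17, 18, 19, 20, 21, 22, 23 the conclusion holds.
m = 24: σ(24) = 60; 60 ≥ 264/5.

m = 24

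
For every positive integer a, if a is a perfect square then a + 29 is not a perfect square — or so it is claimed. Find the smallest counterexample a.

We need the least positive integer a for which a is a perfect square but a + 29 is a perfect square.
For a = 1, 4, 9, 16, …, 121, 144, 169 the conclusion holds.
a = 196: 196 = 14² and 196 + 29 = 225 = 15².

a = 196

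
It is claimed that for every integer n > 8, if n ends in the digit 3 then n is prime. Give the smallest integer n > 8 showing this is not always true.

Check each integer n > 8 in order until n ends in the digit 3 but n is not prime.
n = 13: 13 ends in 3 and is prime.
n = 23: 23 ends in 3 and is prime.
n = 33: 33 ends in 3; 33 = 3 × 11, composite.

n = 33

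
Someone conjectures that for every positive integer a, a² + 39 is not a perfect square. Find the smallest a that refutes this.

A counterexample is any positive integer a such that a² + 39 is a perfect square; we check each in order.
For a = 1, 2, 3, 4 the conclusion holds.
a = 5: 5² + 39 = 64 = 8², a perfect square.
Hence a = 5 is a counterexample.

a = 5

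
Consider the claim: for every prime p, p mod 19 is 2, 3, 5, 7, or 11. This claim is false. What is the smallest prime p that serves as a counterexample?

For p = 2, 3, 5, 7, 11 the conclusion holds.
p = 13: 13 mod 19 = 13 — not in {2, 3, 5, 7, 11}.
So p = 13 is the smallest counterexample.

p = 13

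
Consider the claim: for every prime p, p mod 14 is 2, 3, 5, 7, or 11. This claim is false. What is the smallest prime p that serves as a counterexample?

p = 13

We need the least prime p for which the claim fails.
p = 2: 2 mod 14 = 2.
p = 3: 3 mod 14 = 3.
p = 5: 5 mod 14 = 5.
p = 7: 7 mod 14 = 7.
p = 11: 11 mod 14 = 11.
p = 13: 13 mod 14 = 13 — not in {2, 3, 5, 7, 11}.
Thus p = 13 disproves the claim, and no smaller p works.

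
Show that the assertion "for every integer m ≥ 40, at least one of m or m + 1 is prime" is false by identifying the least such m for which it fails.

Check each integer m ≥ 40 in order until m, m + 1 are both composite.
m = 40: 41 is prime.
m = 41: 41 is prime.
m = 42: 43 is prime.
m = 43: 43 is prime.
m = 44: 44 = 2 × 22; 45 = 3 × 15 — both composite.
Hence m = 44 is a counterexample.

m = 44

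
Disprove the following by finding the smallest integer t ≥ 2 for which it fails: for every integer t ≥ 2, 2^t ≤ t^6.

t = 30

A counterexample is any integer t ≥ 2 such that 2^t > t^6; we check each in order.
For t = 2, 3, 4, 5, …, 27, 28, 29 the conclusion holds.
t = 30: 2^t = 1073741824 and t^6 = 729000000, so 1073741824 > 729000000.
Thus t = 30 disproves the claim, and no smaller t works.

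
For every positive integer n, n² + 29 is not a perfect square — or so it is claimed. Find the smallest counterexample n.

n = 14

We need the least positive integer n for which n² + 29 is a perfect square.
The first 13 eligible values, up to n = 13, all satisfy the conclusion.
n = 14: 14² + 29 = 225 = 15², a perfect square.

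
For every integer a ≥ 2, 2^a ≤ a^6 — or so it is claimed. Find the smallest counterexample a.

a = 30

A counterexample is any integer a ≥ 2 such that 2^a > a^6; we check each in order.
For a = 2, 3, 4, 5, …, 27, 28, 29 the conclusion holds.
a = 30: 2^a = 1073741824 and a^6 = 729000000, so 1073741824 > 729000000.
Thus a = 30 disproves the claim, and no smaller a works.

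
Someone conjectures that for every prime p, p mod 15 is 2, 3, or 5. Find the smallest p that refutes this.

p = 7

p = 2: 2 mod 15 = 2.
p = 3: 3 mod 15 = 3.
p = 5: 5 mod 15 = 5.
p = 7: 7 mod 15 = 7 — not in {2, 3, 5}.
So p = 7 is the smallest counterexample.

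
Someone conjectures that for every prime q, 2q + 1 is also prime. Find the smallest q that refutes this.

q = 7

For q = 2, 3, 5 the conclusion holds.
q = 7: 2q + 1 = 15 = 3 × 5, not prime.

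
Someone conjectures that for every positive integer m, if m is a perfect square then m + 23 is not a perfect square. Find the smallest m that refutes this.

m = 121

We need the least positive integer m for which m is a perfect square but m + 23 is a perfect square.
For m = 1, 4, 9, 16, 25, 36, 49, 64, 81, 100 the conclusion holds.
m = 121: 121 = 11² and 121 + 23 = 144 = 12².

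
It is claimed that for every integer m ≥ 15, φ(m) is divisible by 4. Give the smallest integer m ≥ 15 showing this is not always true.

m = 15: φ(15) = 8; 8 mod 4 = 0.
m = 16: φ(16) = 8; 8 mod 4 = 0.
m = 17: φ(17) = 16; 16 mod 4 = 0.
m = 18: φ(18) = 6; 6 mod 4 = 2.
Thus m = 18 disproves the claim, and no smaller m works.

m = 18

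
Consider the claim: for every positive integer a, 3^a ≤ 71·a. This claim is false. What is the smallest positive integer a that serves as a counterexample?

We need the least positive integer a for which 3^a > 71·a.
The first 5 eligible values, up to a = 5, all satisfy the conclusion.
a = 6: 3^a = 729 and 71·a = 426, so 729 > 426.
So a = 6 is the smallest counterexample.

a = 6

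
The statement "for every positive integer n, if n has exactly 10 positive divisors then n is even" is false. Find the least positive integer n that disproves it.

A counterexample is any positive integer n such that n has exactly 10 positive divisors but n is odd; we check each in order.
For n = 48, 80, 112, 162, 176, 208, 272, 304, 368 the conclusion holds.
n = 405: divisors of 405: 10 divisors; 405 is odd.

n = 405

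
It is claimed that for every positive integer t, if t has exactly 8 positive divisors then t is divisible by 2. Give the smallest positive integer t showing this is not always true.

We need the least positive integer t for which t has exactly 8 positive divisors but t is not divisible by 2.
For t = 24, 30, 40, 42, …, 88, 102, 104 the conclusion holds.
t = 105: τ(105) = 8; 105 mod 2 = 1.
So t = 105 is the smallest counterexample.

t = 105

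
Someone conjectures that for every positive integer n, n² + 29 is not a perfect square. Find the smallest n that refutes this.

For n = 1, 2, 3, 4, …, 11, 12, 13 the conclusion holds.
n = 14: 14² + 29 = 225 = 15², a perfect square.

n = 14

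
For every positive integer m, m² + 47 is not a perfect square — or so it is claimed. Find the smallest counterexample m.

A counterexample is any positive integer m such that m² + 47 is a perfect square; we check each in order.
The first 22 eligible values, up to m = 22, all satisfy the conclusion.
m = 23: 23² + 47 = 576 = 24², a perfect square.

m = 23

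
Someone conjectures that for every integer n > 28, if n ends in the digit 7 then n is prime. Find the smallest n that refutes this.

Check each integer n > 28 in order until n ends in the digit 7 but n is not prime.
n = 37: 37 ends in 7 and is prime.
n = 47: 47 ends in 7 and is prime.
n = 57: 57 ends in 7; 57 = 3 × 19, composite.
Thus n = 57 disproves the claim, and no smaller n works.

n = 57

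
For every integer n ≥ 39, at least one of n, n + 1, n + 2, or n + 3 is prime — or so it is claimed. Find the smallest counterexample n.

We need the least integer n ≥ 39 for which n, n + 1, n + 2, n + 3 are all composite.
The first 9 eligible values, up to n = 47, all satisfy the conclusion.
n = 48: 48 = 2 × 24; 49 = 7 × 7; 50 = 2 × 25; 51 = 3 × 17 — all composite.
Thus n = 48 disproves the claim, and no smaller n works.

n = 48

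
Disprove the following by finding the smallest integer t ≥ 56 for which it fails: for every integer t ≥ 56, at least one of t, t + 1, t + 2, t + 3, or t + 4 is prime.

t = 56: 59 is prime.
t = 57: 59 is prime.
t = 58: 59 is prime.
t = 59: 59 is prime.
t = 60: 61 is prime.
t = 61: 61 is prime.
t = 62: 62 = 2 × 31; 63 = 3 × 21; 64 = 2 × 32; 65 = 5 × 13; 66 = 2 × 33 — all composite.

t = 62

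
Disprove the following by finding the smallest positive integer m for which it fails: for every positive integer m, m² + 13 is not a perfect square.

m = 6

The first 5 eligible values, up to m = 5, all satisfy the conclusion.
m = 6: 6² + 13 = 49 = 7², a perfect square.
Thus m = 6 disproves the claim, and no smaller m works.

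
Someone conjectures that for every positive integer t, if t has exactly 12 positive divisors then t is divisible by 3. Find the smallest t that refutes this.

t = 140

We need the least positive integer t for which t has exactly 12 positive divisors but t is not divisible by 3.
t = 60: τ(60) = 12; 60 mod 3 = 0.
t = 72: τ(72) = 12; 72 mod 3 = 0.
t = 84: τ(84) = 12; 84 mod 3 = 0.
t = 90: τ(90) = 12; 90 mod 3 = 0.
t = 96: τ(96) = 12; 96 mod 3 = 0.
t = 108: τ(108) = 12; 108 mod 3 = 0.
t = 126: τ(126) = 12; 126 mod 3 = 0.
t = 132: τ(132) = 12; 132 mod 3 = 0.
t = 140: τ(140) = 12; 140 mod 3 = 2.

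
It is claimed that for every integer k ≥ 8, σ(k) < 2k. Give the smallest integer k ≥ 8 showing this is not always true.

k = 8: σ(8) = 15; 15 < 16.
k = 9: σ(9) = 13; 13 < 18.
k = 10: σ(10) = 18; 18 < 20.
k = 11: σ(11) = 12; 12 < 22.
k = 12: σ(12) = 28; 28 ≥ 24.

k = 12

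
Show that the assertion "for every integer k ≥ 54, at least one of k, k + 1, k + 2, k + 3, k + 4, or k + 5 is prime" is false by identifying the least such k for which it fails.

We need the least integer k ≥ 54 for which k, k + 1, k + 2, k + 3, k + 4, k + 5 are all composite.
The first 36 eligible values, up to k = 89, all satisfy the conclusion.
k = 90: 90 = 2 × 45; 91 = 7 × 13; 92 = 2 × 46; 93 = 3 × 31; 94 = 2 × 47; 95 = 5 × 19 — all composite.
Thus k = 90 disproves the claim, and no smaller k works.

k = 90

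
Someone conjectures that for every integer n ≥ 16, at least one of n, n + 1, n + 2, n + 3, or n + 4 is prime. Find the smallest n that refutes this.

We need the least integer n ≥ 16 for which n, n + 1, n + 2, n + 3, n + 4 are all composite.
For n = 16, 17, 18, 19, 20, 21, 22, 23 the conclusion holds.
n = 24: 24 = 2 × 12; 25 = 5 × 5; 26 = 2 × 13; 27 = 3 × 9; 28 = 2 × 14 — all composite.
Hence n = 24 is a counterexample.

n = 24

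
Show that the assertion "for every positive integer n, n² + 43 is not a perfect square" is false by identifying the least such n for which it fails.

For n = 1, 2, 3, 4, …, 18, 19, 20 the conclusion holds.
n = 21: 21² + 43 = 484 = 22², a perfect square.

n = 21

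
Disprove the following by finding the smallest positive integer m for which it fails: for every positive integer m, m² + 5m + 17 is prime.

m = 8

m = 1: m² + 5m + 17 = 23, prime.
m = 2: m² + 5m + 17 = 31, prime.
m = 3: m² + 5m + 17 = 41, prime.
m = 4: m² + 5m + 17 = 53, prime.
m = 5: m² + 5m + 17 = 67, prime.
m = 6: m² + 5m + 17 = 83, prime.
m = 7: m² + 5m + 17 = 101, prime.
m = 8: m² + 5m + 17 = 121 = 11 × 11, composite.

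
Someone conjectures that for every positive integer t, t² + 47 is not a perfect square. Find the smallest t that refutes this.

Check each positive integer t in order until t² + 47 is a perfect square.
For t = 1, 2, 3, 4, …, 20, 21, 22 the conclusion holds.
t = 23: 23² + 47 = 576 = 24², a perfect square.

t = 23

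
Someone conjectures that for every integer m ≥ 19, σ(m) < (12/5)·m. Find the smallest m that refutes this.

Check each integer m ≥ 19 in order until the claim fails.
m = 19: σ(19) = 20; 20 < 228/5.
m = 20: σ(20) = 42; 42 < 48.
m = 21: σ(21) = 32; 32 < 252/5.
m = 22: σ(22) = 36; 36 < 264/5.
m = 23: σ(23) = 24; 24 < 276/5.
m = 24: σ(24) = 60; 60 ≥ 288/5.

m = 24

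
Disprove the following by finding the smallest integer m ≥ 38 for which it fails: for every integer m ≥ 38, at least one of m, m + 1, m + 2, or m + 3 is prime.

m = 48

We need the least integer m ≥ 38 for which m, m + 1, m + 2, m + 3 are all composite.
The first 10 eligible values, up to m = 47, all satisfy the conclusion.
m = 48: 48 = 2 × 24; 49 = 7 × 7; 50 = 2 × 25; 51 = 3 × 17 — all composite.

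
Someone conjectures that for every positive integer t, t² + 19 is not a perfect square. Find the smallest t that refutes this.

t = 9

t = 1: 1² + 19 = 20, not a perfect square.
t = 2: 2² + 19 = 23, not a perfect square.
t = 3: 3² + 19 = 28, not a perfect square.
t = 4: 4² + 19 = 35, not a perfect square.
t = 5: 5² + 19 = 44, not a perfect square.
t = 6: 6² + 19 = 55, not a perfect square.
t = 7: 7² + 19 = 68, not a perfect square.
t = 8: 8² + 19 = 83, not a perfect square.
t = 9: 9² + 19 = 100 = 10², a perfect square.
Thus t = 9 disproves the claim, and no smaller t works.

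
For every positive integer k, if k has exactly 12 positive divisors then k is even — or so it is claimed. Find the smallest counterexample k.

For k = 60, 72, 84, 90, …, 294, 306, 308 the conclusion holds.
k = 315: divisors of 315: 12 divisors; 315 is odd.
Hence k = 315 is a counterexample.

k = 315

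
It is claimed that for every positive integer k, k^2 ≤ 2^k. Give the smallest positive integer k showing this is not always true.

k = 3

We need the least positive integer k for which k^2 > 2^k.
For k = 1, 2 the conclusion holds.
k = 3: k^2 = 9 and 2^k = 8, so 9 > 8.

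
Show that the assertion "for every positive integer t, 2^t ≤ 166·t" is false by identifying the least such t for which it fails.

t = 11

For t = 1, 2, 3, 4, 5, 6, 7, 8, 9, 10 the conclusion holds.
t = 11: 2^t = 2048 and 166·t = 1826, so 2048 > 1826.
Thus t = 11 disproves the claim, and no smaller t works.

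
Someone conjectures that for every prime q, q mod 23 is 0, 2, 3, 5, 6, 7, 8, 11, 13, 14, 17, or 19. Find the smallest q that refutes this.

The first 12 eligible values, up to q = 37, all satisfy the conclusion.
q = 41: 41 mod 23 = 18 — not in {0, 2, 3, 5, 6, 7, 8, 11, 13, 14, 17, 19}.
Thus q = 41 disproves the claim, and no smaller q works.

q = 41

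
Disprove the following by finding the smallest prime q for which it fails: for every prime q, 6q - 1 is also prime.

q = 11

For q = 2, 3, 5, 7 the conclusion holds.
q = 11: 6q - 1 = 65 = 5 × 13, not prime.
Hence q = 11 is a counterexample.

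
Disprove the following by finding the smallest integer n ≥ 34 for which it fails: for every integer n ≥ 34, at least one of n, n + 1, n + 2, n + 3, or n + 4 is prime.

Check each integer n ≥ 34 in order until n, n + 1, n + 2, n + 3, n + 4 are all composite.
For n = 34, 35, 36, 37, …, 45, 46, 47 the conclusion holds.
n = 48: 48 = 2 × 24; 49 = 7 × 7; 50 = 2 × 25; 51 = 3 × 17; 52 = 2 × 26 — all composite.

n = 48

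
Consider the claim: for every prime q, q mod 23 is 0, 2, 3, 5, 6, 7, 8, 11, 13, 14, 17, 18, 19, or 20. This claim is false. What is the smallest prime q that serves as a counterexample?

Check each prime q in order until the claim fails.
For q = 2, 3, 5, 7, …, 37, 41, 43 the conclusion holds.
q = 47: 47 mod 23 = 1 — not in {0, 2, 3, 5, 6, 7, 8, 11, 13, 14, 17, 18, 19, 20}.
Hence q = 47 is a counterexample.

q = 47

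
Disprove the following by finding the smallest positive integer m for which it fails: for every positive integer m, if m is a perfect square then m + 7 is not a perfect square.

For m = 1, 4 the conclusion holds.
m = 9: 9 = 3² and 9 + 7 = 16 = 4².
Thus m = 9 disproves the claim, and no smaller m works.

m = 9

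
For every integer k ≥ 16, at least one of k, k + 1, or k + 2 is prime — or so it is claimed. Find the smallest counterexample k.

k = 20

The first 4 eligible values, up to k = 19, all satisfy the conclusion.
k = 20: 20 = 2 × 10; 21 = 3 × 7; 22 = 2 × 11 — all composite.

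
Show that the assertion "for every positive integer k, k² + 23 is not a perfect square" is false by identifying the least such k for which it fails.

A counterexample is any positive integer k such that k² + 23 is a perfect square; we check each in order.
For k = 1, 2, 3, 4, 5, 6, 7, 8, 9, 10 the conclusion holds.
k = 11: 11² + 23 = 144 = 12², a perfect square.

k = 11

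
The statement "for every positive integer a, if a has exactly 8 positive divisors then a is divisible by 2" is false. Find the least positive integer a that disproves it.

a = 105

We need the least positive integer a for which a has exactly 8 positive divisors but a is not divisible by 2.
For a = 24, 30, 40, 42, …, 88, 102, 104 the conclusion holds.
a = 105: τ(105) = 8; 105 mod 2 = 1.
Thus a = 105 disproves the claim, and no smaller a works.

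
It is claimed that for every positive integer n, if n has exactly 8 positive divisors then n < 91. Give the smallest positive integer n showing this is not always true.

A counterexample is any positive integer n such that n has exactly 8 positive divisors but the claim fails; we check each in order.
For n = 24, 30, 40, 42, 54, 56, 66, 70, 78, 88 the conclusion holds.
n = 102: τ(102) = 8; 102 ≥ 91.

n = 102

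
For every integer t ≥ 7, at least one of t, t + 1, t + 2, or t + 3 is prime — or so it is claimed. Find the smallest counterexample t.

Check each integer t ≥ 7 in order until t, t + 1, t + 2, t + 3 are all composite.
For t = 7, 8, 9, 10, …, 21, 22, 23 the conclusion holds.
t = 24: 24 = 2 × 12; 25 = 5 × 5; 26 = 2 × 13; 27 = 3 × 9 — all composite.
Thus t = 24 disproves the claim, and no smaller t works.

t = 24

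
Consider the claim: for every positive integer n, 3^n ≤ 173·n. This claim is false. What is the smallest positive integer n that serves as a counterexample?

n = 7

Check each positive integer n in order until 3^n > 173·n.
For n = 1, 2, 3, 4, 5, 6 the conclusion holds.
n = 7: 3^n = 2187 and 173·n = 1211, so 2187 > 1211.
So n = 7 is the smallest counterexample.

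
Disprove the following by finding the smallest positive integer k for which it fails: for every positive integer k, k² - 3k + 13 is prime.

We need the least positive integer k for which k² - 3k + 13 is not prime.
For k = 1, 2, 3, 4, …, 9, 10, 11 the conclusion holds.
k = 12: k² - 3k + 13 = 121 = 11 × 11, composite.
So k = 12 is the smallest counterexample.

k = 12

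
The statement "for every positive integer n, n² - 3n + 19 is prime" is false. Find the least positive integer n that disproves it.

n = 18

We need the least positive integer n for which n² - 3n + 19 is not prime.
For n = 1, 2, 3, 4, …, 15, 16, 17 the conclusion holds.
n = 18: n² - 3n + 19 = 289 = 17 × 17, composite.
Thus n = 18 disproves the claim, and no smaller n works.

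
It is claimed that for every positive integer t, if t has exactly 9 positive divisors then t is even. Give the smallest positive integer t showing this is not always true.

t = 225

For t = 36, 100, 196 the conclusion holds.
t = 225: divisors of 225: 9 divisors; 225 is odd.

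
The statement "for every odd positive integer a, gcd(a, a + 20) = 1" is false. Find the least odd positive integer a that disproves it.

For a = 1, 3 the conclusion holds.
a = 5: gcd(5, 25) = 5.
So a = 5 is the smallest counterexample.

a = 5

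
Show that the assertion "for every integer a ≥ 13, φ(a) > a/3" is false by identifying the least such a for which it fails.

A counterexample is any integer a ≥ 13 such that the claim fails; we check each in order.
For a = 13, 14, 15, 16, 17 the conclusion holds.
a = 18: φ(18) = 6 and 18/3 = 6, so φ(18) ≤ 18/3.

a = 18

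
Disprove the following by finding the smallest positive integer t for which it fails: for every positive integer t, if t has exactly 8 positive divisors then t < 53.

The first 4 eligible values, up to t = 42, all satisfy the conclusion.
t = 54: τ(54) = 8; 54 ≥ 53.
So t = 54 is the smallest counterexample.

t = 54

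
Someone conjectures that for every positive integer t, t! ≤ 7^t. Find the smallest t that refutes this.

The first 16 eligible values, up to t = 16, all satisfy the conclusion.
t = 17: t! = 355687428096000 and 7^t = 232630513987207, so 355687428096000 > 232630513987207.

t = 17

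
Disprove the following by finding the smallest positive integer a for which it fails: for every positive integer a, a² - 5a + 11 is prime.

a = 7

For a = 1, 2, 3, 4, 5, 6 the conclusion holds.
a = 7: a² - 5a + 11 = 25 = 5 × 5, composite.
Thus a = 7 disproves the claim, and no smaller a works.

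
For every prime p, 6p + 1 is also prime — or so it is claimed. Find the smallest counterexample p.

We need the least prime p for which 6p + 1 is not prime.
p = 2: 6p + 1 = 13, prime.
p = 3: 6p + 1 = 19, prime.
p = 5: 6p + 1 = 31, prime.
p = 7: 6p + 1 = 43, prime.
p = 11: 6p + 1 = 67, prime.
p = 13: 6p + 1 = 79, prime.
p = 17: 6p + 1 = 103, prime.
p = 19: 6p + 1 = 115 = 5 × 23, not prime.
Hence p = 19 is a counterexample.

p = 19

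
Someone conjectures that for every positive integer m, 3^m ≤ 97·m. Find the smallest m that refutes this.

A counterexample is any positive integer m such that 3^m > 97·m; we check each in order.
For m = 1, 2, 3, 4, 5 the conclusion holds.
m = 6: 3^m = 729 and 97·m = 582, so 729 > 582.
Thus m = 6 disproves the claim, and no smaller m works.

m = 6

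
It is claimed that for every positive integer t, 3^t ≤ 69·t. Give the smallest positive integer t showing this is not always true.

t = 6

Check each positive integer t in order until 3^t > 69·t.
For t = 1, 2, 3, 4, 5 the conclusion holds.
t = 6: 3^t = 729 and 69·t = 414, so 729 > 414.
Thus t = 6 disproves the claim, and no smaller t works.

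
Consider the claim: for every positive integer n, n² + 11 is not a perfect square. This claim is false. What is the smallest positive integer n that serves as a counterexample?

We need the least positive integer n for which n² + 11 is a perfect square.
For n = 1, 2, 3, 4 the conclusion holds.
n = 5: 5² + 11 = 36 = 6², a perfect square.
Thus n = 5 disproves the claim, and no smaller n works.

n = 5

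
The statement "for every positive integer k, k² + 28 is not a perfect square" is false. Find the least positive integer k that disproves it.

We need the least positive integer k for which k² + 28 is a perfect square.
The first 5 eligible values, up to k = 5, all satisfy the conclusion.
k = 6: 6² + 28 = 64 = 8², a perfect square.
Hence k = 6 is a counterexample.

k = 6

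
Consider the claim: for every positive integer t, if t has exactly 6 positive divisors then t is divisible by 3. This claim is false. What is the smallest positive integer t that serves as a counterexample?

Check each positive integer t in order until t has exactly 6 positive divisors but t is not divisible by 3.
For t = 12, 18 the conclusion holds.
t = 20: τ(20) = 6; 20 mod 3 = 2.

t = 20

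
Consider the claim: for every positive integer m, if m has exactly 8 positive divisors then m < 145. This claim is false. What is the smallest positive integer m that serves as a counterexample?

m = 152

For m = 24, 30, 40, 42, …, 135, 136, 138 the conclusion holds.
m = 152: τ(152) = 8; 152 ≥ 145.
So m = 152 is the smallest counterexample.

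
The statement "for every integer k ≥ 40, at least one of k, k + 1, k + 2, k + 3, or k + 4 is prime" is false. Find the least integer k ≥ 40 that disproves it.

k = 48

We need the least integer k ≥ 40 for which k, k + 1, k + 2, k + 3, k + 4 are all composite.
The first 8 eligible values, up to k = 47, all satisfy the conclusion.
k = 48: 48 = 2 × 24; 49 = 7 × 7; 50 = 2 × 25; 51 = 3 × 17; 52 = 2 × 26 — all composite.
So k = 48 is the smallest counterexample.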